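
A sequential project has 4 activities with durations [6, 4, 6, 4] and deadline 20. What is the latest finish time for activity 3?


LF(activity 3) = deadline - sum of successor durations
Successors: activities 4 through 4 with durations [4]
Sum of successor durations = 4
LF = 20 - 4 = 16

16


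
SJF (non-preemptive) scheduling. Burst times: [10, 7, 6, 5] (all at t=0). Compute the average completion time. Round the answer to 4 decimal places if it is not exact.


SJF order (ascending): [5, 6, 7, 10]
Completion times:
  Job 1: burst=5, C=5
  Job 2: burst=6, C=11
  Job 3: burst=7, C=18
  Job 4: burst=10, C=28
Average completion = 62/4 = 15.5

15.5


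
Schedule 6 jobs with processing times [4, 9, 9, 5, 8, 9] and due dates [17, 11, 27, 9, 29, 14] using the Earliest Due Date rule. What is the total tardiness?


Sort by due date (EDD order): [(5, 9), (9, 11), (9, 14), (4, 17), (9, 27), (8, 29)]
Compute completion times and tardiness:
  Job 1: p=5, d=9, C=5, tardiness=max(0,5-9)=0
  Job 2: p=9, d=11, C=14, tardiness=max(0,14-11)=3
  Job 3: p=9, d=14, C=23, tardiness=max(0,23-14)=9
  Job 4: p=4, d=17, C=27, tardiness=max(0,27-17)=10
  Job 5: p=9, d=27, C=36, tardiness=max(0,36-27)=9
  Job 6: p=8, d=29, C=44, tardiness=max(0,44-29)=15
Total tardiness = 46

46


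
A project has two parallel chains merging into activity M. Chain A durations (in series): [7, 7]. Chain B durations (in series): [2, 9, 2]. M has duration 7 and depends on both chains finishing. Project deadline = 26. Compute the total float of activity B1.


Forward pass: ES(B1) = sum of predecessors on chain B = 0
EF = ES + duration = 0 + 2 = 2
Backward pass: LF(M) = deadline = 26; LS(M) = 26 - 7 = 19
LF(B1) = LS(M) - sum(successors on chain B) = 19 - 11 = 8
LS = LF - duration = 8 - 2 = 6
Total float = LS - ES = 6 - 0 = 6

6


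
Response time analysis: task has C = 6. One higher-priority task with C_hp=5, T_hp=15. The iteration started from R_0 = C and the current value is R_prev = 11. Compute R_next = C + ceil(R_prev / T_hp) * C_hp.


R_next = C + ceil(R_prev / T_hp) * C_hp
ceil(11 / 15) = ceil(0.7333) = 1
Interference = 1 * 5 = 5
R_next = 6 + 5 = 11
R_next = R_prev, so the iteration has converged (response time = 11).

11


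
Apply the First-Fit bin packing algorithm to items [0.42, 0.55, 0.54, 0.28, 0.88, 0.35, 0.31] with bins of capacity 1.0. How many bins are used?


Place items sequentially using First-Fit:
  Item 0.42 -> new Bin 1
  Item 0.55 -> Bin 1 (now 0.97)
  Item 0.54 -> new Bin 2
  Item 0.28 -> Bin 2 (now 0.82)
  Item 0.88 -> new Bin 3
  Item 0.35 -> new Bin 4
  Item 0.31 -> Bin 4 (now 0.66)
Total bins used = 4

4


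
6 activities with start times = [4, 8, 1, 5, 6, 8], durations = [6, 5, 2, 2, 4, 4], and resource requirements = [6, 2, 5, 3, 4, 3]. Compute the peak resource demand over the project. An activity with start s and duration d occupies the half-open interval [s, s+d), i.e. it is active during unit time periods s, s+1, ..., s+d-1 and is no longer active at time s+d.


Each activity i is active on [start_i, start_i + duration_i).
Compute total resource usage per time slot:
  t=0: active resources = [], total = 0
  t=1: active resources = [5], total = 5
  t=2: active resources = [5], total = 5
  t=3: active resources = [], total = 0
  t=4: active resources = [6], total = 6
  t=5: active resources = [6, 3], total = 9
  t=6: active resources = [6, 3, 4], total = 13
  t=7: active resources = [6, 4], total = 10
  t=8: active resources = [6, 2, 4, 3], total = 15
  t=9: active resources = [6, 2, 4, 3], total = 15
  t=10: active resources = [2, 3], total = 5
  t=11: active resources = [2, 3], total = 5
  t=12: active resources = [2], total = 2
Peak resource demand = 15

15


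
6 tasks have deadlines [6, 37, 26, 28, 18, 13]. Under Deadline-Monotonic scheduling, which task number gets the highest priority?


Sort tasks by relative deadline (ascending):
  Task 1: deadline = 6
  Task 6: deadline = 13
  Task 5: deadline = 18
  Task 3: deadline = 26
  Task 4: deadline = 28
  Task 2: deadline = 37
Priority order (highest first): [1, 6, 5, 3, 4, 2]
Highest priority task = 1

1


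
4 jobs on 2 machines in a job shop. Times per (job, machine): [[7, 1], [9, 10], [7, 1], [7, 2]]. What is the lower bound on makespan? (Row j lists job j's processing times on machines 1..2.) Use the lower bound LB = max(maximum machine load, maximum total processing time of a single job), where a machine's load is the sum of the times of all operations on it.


Machine loads:
  Machine 1: 7 + 9 + 7 + 7 = 30
  Machine 2: 1 + 10 + 1 + 2 = 14
Max machine load = 30
Job totals:
  Job 1: 8
  Job 2: 19
  Job 3: 8
  Job 4: 9
Max job total = 19
Lower bound = max(30, 19) = 30

30


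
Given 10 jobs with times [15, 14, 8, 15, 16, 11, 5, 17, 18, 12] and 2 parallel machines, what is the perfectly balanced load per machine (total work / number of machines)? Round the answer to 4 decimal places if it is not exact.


Total processing time = 15 + 14 + 8 + 15 + 16 + 11 + 5 + 17 + 18 + 12 = 131
Number of machines = 2
Ideal balanced load = 131 / 2 = 65.5

65.5


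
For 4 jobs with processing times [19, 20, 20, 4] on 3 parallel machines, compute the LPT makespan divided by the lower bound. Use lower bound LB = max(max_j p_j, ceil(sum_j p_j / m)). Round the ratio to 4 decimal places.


LPT order: [20, 20, 19, 4]
Machine loads after assignment: [20, 20, 23]
LPT makespan = 23
Lower bound = max(max_job, ceil(total/3)) = max(20, 21) = 21
Ratio = 23 / 21 = 1.0952

1.0952


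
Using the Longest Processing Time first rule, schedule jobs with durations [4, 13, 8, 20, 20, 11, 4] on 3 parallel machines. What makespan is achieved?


Sort jobs in decreasing order (LPT): [20, 20, 13, 11, 8, 4, 4]
Assign each job to the least loaded machine:
  Machine 1: jobs [20, 8], load = 28
  Machine 2: jobs [20, 4, 4], load = 28
  Machine 3: jobs [13, 11], load = 24
Makespan = max load = 28

28


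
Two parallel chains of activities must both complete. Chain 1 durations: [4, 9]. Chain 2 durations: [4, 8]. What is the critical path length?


Path A total = 4 + 9 = 13
Path B total = 4 + 8 = 12
Critical path = longest path = max(13, 12) = 13

13


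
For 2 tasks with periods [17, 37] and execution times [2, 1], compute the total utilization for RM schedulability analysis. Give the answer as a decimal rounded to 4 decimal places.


Compute individual utilizations (exact fractions):
  Task 1: C/T = 2/17 (approx. 0.1176)
  Task 2: C/T = 1/37 (approx. 0.027)
Total utilization U = 2/17 + 1/37 = 91/629
Rounded to 4 decimal places: U = 0.1447
RM (Liu & Layland) bound for 2 tasks = 0.828427; compare with U = 91/629 (approx. 0.144674)
U <= bound, so schedulable by RM sufficient condition.

0.1447


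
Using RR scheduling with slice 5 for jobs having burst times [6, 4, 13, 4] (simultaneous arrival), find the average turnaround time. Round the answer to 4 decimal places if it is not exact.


Time quantum = 5
Execution trace:
  J1 runs 5 units, time = 5
  J2 runs 4 units, time = 9
  J3 runs 5 units, time = 14
  J4 runs 4 units, time = 18
  J1 runs 1 units, time = 19
  J3 runs 5 units, time = 24
  J3 runs 3 units, time = 27
Finish times: [19, 9, 27, 18]
Average turnaround = 73/4 = 18.25

18.25


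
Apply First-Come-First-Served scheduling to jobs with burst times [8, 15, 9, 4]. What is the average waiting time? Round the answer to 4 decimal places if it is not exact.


FCFS order (as given): [8, 15, 9, 4]
Waiting times:
  Job 1: wait = 0
  Job 2: wait = 8
  Job 3: wait = 23
  Job 4: wait = 32
Sum of waiting times = 63
Average waiting time = 63/4 = 15.75

15.75


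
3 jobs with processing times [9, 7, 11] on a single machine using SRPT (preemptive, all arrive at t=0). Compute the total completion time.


Since all jobs arrive at t=0, SRPT equals SPT ordering.
SPT order: [7, 9, 11]
Completion times:
  Job 1: p=7, C=7
  Job 2: p=9, C=16
  Job 3: p=11, C=27
Total completion time = 7 + 16 + 27 = 50

50


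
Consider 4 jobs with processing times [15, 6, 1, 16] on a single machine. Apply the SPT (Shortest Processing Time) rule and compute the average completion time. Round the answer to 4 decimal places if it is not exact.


Sort jobs by processing time (SPT order): [1, 6, 15, 16]
Compute completion times sequentially:
  Job 1: processing = 1, completes at 1
  Job 2: processing = 6, completes at 7
  Job 3: processing = 15, completes at 22
  Job 4: processing = 16, completes at 38
Sum of completion times = 68
Average completion time = 68/4 = 17.0

17.0


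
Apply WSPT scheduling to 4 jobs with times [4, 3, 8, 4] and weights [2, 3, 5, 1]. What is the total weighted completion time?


Compute p/w ratios and sort ascending (WSPT): [(3, 3), (8, 5), (4, 2), (4, 1)]
Compute weighted completion times:
  Job (p=3,w=3): C=3, w*C=3*3=9
  Job (p=8,w=5): C=11, w*C=5*11=55
  Job (p=4,w=2): C=15, w*C=2*15=30
  Job (p=4,w=1): C=19, w*C=1*19=19
Total weighted completion time = 113

113


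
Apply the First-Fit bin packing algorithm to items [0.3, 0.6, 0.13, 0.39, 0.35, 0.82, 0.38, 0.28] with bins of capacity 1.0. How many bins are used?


Place items sequentially using First-Fit:
  Item 0.3 -> new Bin 1
  Item 0.6 -> Bin 1 (now 0.9)
  Item 0.13 -> new Bin 2
  Item 0.39 -> Bin 2 (now 0.52)
  Item 0.35 -> Bin 2 (now 0.87)
  Item 0.82 -> new Bin 3
  Item 0.38 -> new Bin 4
  Item 0.28 -> Bin 4 (now 0.66)
Total bins used = 4

4


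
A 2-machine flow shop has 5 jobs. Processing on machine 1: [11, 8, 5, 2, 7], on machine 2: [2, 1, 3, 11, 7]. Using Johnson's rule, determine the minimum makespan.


Apply Johnson's rule:
  Group 1 (a <= b): [(4, 2, 11), (5, 7, 7)]
  Group 2 (a > b): [(3, 5, 3), (1, 11, 2), (2, 8, 1)]
Optimal job order: [4, 5, 3, 1, 2]
Schedule:
  Job 4: M1 done at 2, M2 done at 13
  Job 5: M1 done at 9, M2 done at 20
  Job 3: M1 done at 14, M2 done at 23
  Job 1: M1 done at 25, M2 done at 27
  Job 2: M1 done at 33, M2 done at 34
Makespan = 34

34


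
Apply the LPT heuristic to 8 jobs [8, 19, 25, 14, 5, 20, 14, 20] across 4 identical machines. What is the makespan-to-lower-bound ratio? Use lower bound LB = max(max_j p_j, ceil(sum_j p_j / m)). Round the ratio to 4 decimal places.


LPT order: [25, 20, 20, 19, 14, 14, 8, 5]
Machine loads after assignment: [30, 34, 28, 33]
LPT makespan = 34
Lower bound = max(max_job, ceil(total/4)) = max(25, 32) = 32
Ratio = 34 / 32 = 1.0625

1.0625


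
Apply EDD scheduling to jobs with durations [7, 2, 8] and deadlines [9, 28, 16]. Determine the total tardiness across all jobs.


Sort by due date (EDD order): [(7, 9), (8, 16), (2, 28)]
Compute completion times and tardiness:
  Job 1: p=7, d=9, C=7, tardiness=max(0,7-9)=0
  Job 2: p=8, d=16, C=15, tardiness=max(0,15-16)=0
  Job 3: p=2, d=28, C=17, tardiness=max(0,17-28)=0
Total tardiness = 0

0


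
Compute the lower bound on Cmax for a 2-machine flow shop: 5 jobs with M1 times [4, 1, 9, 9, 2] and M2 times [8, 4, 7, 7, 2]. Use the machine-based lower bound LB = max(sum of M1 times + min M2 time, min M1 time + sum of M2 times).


LB1 = sum(M1 times) + min(M2 times) = 25 + 2 = 27
LB2 = min(M1 times) + sum(M2 times) = 1 + 28 = 29
Lower bound = max(LB1, LB2) = max(27, 29) = 29

29


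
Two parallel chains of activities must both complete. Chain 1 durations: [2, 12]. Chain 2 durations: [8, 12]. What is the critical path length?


Path A total = 2 + 12 = 14
Path B total = 8 + 12 = 20
Critical path = longest path = max(14, 20) = 20

20


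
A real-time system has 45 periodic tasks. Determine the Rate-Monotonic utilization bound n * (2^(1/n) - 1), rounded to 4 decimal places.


Compute 2^(1/45) = 1.0155225125
Subtract 1: 1.0155225125 - 1 = 0.0155225125
Multiply by n: 45 * 0.0155225125 = 0.6985130625
Round to 4 dp: 0.6985

0.6985


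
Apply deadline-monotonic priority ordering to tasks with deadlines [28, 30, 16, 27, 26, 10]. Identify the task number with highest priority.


Sort tasks by relative deadline (ascending):
  Task 6: deadline = 10
  Task 3: deadline = 16
  Task 5: deadline = 26
  Task 4: deadline = 27
  Task 1: deadline = 28
  Task 2: deadline = 30
Priority order (highest first): [6, 3, 5, 4, 1, 2]
Highest priority task = 6

6


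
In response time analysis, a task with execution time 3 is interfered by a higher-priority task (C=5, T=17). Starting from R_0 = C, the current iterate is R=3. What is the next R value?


R_next = C + ceil(R_prev / T_hp) * C_hp
ceil(3 / 17) = ceil(0.1765) = 1
Interference = 1 * 5 = 5
R_next = 3 + 5 = 8

8


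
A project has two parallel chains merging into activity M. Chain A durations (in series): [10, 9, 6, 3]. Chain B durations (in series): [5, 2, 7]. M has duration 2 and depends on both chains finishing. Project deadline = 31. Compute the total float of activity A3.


Forward pass: ES(A3) = sum of predecessors on chain A = 19
EF = ES + duration = 19 + 6 = 25
Backward pass: LF(M) = deadline = 31; LS(M) = 31 - 2 = 29
LF(A3) = LS(M) - sum(successors on chain A) = 29 - 3 = 26
LS = LF - duration = 26 - 6 = 20
Total float = LS - ES = 20 - 19 = 1

1


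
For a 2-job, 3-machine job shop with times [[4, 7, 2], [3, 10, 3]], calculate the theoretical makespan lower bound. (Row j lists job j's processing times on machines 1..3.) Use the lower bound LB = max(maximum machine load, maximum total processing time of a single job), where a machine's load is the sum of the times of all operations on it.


Machine loads:
  Machine 1: 4 + 3 = 7
  Machine 2: 7 + 10 = 17
  Machine 3: 2 + 3 = 5
Max machine load = 17
Job totals:
  Job 1: 13
  Job 2: 16
Max job total = 16
Lower bound = max(17, 16) = 17

17


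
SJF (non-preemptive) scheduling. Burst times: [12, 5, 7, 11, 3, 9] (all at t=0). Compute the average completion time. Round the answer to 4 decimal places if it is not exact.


SJF order (ascending): [3, 5, 7, 9, 11, 12]
Completion times:
  Job 1: burst=3, C=3
  Job 2: burst=5, C=8
  Job 3: burst=7, C=15
  Job 4: burst=9, C=24
  Job 5: burst=11, C=35
  Job 6: burst=12, C=47
Average completion = 132/6 = 22.0

22.0


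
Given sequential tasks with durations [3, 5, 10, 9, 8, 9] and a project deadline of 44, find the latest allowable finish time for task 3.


LF(activity 3) = deadline - sum of successor durations
Successors: activities 4 through 6 with durations [9, 8, 9]
Sum of successor durations = 26
LF = 44 - 26 = 18

18


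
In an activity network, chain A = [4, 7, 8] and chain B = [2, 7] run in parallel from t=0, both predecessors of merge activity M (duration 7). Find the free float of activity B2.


ES(B2) = sum of predecessors on chain B = 2
EF(B2) = ES + duration = 2 + 7 = 9
Successor of B2 is M. ES(M) = max(sum(A), sum(B)) = max(19, 9) = 19
Free float = ES(successor) - EF(current) = 19 - 9 = 10

10


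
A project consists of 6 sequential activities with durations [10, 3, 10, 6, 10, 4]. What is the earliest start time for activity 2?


Activity 2 starts after activities 1 through 1 complete.
Predecessor durations: [10]
ES = 10 = 10

10


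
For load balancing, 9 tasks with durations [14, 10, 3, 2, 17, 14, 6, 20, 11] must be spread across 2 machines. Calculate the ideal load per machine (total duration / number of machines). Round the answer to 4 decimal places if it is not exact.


Total processing time = 14 + 10 + 3 + 2 + 17 + 14 + 6 + 20 + 11 = 97
Number of machines = 2
Ideal balanced load = 97 / 2 = 48.5

48.5


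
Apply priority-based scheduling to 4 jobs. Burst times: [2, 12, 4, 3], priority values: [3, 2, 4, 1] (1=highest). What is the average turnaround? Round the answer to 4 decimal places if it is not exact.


Sort by priority (ascending = highest first):
Order: [(1, 3), (2, 12), (3, 2), (4, 4)]
Completion times:
  Priority 1, burst=3, C=3
  Priority 2, burst=12, C=15
  Priority 3, burst=2, C=17
  Priority 4, burst=4, C=21
Average turnaround = 56/4 = 14.0

14.0


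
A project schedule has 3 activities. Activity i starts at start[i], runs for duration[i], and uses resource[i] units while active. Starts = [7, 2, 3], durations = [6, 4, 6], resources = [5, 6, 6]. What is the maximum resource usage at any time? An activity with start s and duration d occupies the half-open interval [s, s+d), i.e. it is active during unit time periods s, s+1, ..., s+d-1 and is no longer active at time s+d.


Each activity i is active on [start_i, start_i + duration_i).
Compute total resource usage per time slot:
  t=0: active resources = [], total = 0
  t=1: active resources = [], total = 0
  t=2: active resources = [6], total = 6
  t=3: active resources = [6, 6], total = 12
  t=4: active resources = [6, 6], total = 12
  t=5: active resources = [6, 6], total = 12
  t=6: active resources = [6], total = 6
  t=7: active resources = [5, 6], total = 11
  t=8: active resources = [5, 6], total = 11
  t=9: active resources = [5], total = 5
  t=10: active resources = [5], total = 5
  t=11: active resources = [5], total = 5
  t=12: active resources = [5], total = 5
Peak resource demand = 12

12


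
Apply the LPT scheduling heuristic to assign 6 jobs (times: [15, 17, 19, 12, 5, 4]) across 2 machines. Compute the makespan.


Sort jobs in decreasing order (LPT): [19, 17, 15, 12, 5, 4]
Assign each job to the least loaded machine:
  Machine 1: jobs [19, 12, 5], load = 36
  Machine 2: jobs [17, 15, 4], load = 36
Makespan = max load = 36

36


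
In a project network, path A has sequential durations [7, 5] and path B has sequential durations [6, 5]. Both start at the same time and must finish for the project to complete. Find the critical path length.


Path A total = 7 + 5 = 12
Path B total = 6 + 5 = 11
Critical path = longest path = max(12, 11) = 12

12


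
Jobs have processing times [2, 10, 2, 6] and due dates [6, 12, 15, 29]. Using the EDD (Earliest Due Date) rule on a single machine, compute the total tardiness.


Sort by due date (EDD order): [(2, 6), (10, 12), (2, 15), (6, 29)]
Compute completion times and tardiness:
  Job 1: p=2, d=6, C=2, tardiness=max(0,2-6)=0
  Job 2: p=10, d=12, C=12, tardiness=max(0,12-12)=0
  Job 3: p=2, d=15, C=14, tardiness=max(0,14-15)=0
  Job 4: p=6, d=29, C=20, tardiness=max(0,20-29)=0
Total tardiness = 0

0


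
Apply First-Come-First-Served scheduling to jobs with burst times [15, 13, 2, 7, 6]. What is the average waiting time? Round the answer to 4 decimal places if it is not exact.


FCFS order (as given): [15, 13, 2, 7, 6]
Waiting times:
  Job 1: wait = 0
  Job 2: wait = 15
  Job 3: wait = 28
  Job 4: wait = 30
  Job 5: wait = 37
Sum of waiting times = 110
Average waiting time = 110/5 = 22.0

22.0


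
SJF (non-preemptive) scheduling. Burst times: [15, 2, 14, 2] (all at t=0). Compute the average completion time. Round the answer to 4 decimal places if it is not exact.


SJF order (ascending): [2, 2, 14, 15]
Completion times:
  Job 1: burst=2, C=2
  Job 2: burst=2, C=4
  Job 3: burst=14, C=18
  Job 4: burst=15, C=33
Average completion = 57/4 = 14.25

14.25


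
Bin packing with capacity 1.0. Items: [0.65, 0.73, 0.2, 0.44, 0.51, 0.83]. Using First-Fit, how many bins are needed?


Place items sequentially using First-Fit:
  Item 0.65 -> new Bin 1
  Item 0.73 -> new Bin 2
  Item 0.2 -> Bin 1 (now 0.85)
  Item 0.44 -> new Bin 3
  Item 0.51 -> Bin 3 (now 0.95)
  Item 0.83 -> new Bin 4
Total bins used = 4

4


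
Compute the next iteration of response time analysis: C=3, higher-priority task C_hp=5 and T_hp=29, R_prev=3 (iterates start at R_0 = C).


R_next = C + ceil(R_prev / T_hp) * C_hp
ceil(3 / 29) = ceil(0.1034) = 1
Interference = 1 * 5 = 5
R_next = 3 + 5 = 8

8


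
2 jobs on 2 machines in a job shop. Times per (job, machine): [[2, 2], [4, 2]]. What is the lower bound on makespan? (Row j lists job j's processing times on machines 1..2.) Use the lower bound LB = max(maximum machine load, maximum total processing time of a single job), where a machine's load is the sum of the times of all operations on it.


Machine loads:
  Machine 1: 2 + 4 = 6
  Machine 2: 2 + 2 = 4
Max machine load = 6
Job totals:
  Job 1: 4
  Job 2: 6
Max job total = 6
Lower bound = max(6, 6) = 6

6


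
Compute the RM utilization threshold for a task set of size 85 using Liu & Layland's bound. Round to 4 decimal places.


Compute 2^(1/85) = 1.0081880126
Subtract 1: 1.0081880126 - 1 = 0.0081880126
Multiply by n: 85 * 0.0081880126 = 0.6959810710
Round to 4 dp: 0.6960

0.6960


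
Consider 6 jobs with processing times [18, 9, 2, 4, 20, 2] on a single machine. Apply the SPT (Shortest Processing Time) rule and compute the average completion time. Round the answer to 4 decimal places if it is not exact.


Sort jobs by processing time (SPT order): [2, 2, 4, 9, 18, 20]
Compute completion times sequentially:
  Job 1: processing = 2, completes at 2
  Job 2: processing = 2, completes at 4
  Job 3: processing = 4, completes at 8
  Job 4: processing = 9, completes at 17
  Job 5: processing = 18, completes at 35
  Job 6: processing = 20, completes at 55
Sum of completion times = 121
Average completion time = 121/6 = 20.1667

20.1667


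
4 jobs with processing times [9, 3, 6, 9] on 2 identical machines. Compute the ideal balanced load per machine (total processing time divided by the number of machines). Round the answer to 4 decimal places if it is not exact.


Total processing time = 9 + 3 + 6 + 9 = 27
Number of machines = 2
Ideal balanced load = 27 / 2 = 13.5

13.5


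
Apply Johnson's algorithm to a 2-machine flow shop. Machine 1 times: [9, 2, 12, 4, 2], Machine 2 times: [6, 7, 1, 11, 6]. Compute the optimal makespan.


Apply Johnson's rule:
  Group 1 (a <= b): [(2, 2, 7), (5, 2, 6), (4, 4, 11)]
  Group 2 (a > b): [(1, 9, 6), (3, 12, 1)]
Optimal job order: [2, 5, 4, 1, 3]
Schedule:
  Job 2: M1 done at 2, M2 done at 9
  Job 5: M1 done at 4, M2 done at 15
  Job 4: M1 done at 8, M2 done at 26
  Job 1: M1 done at 17, M2 done at 32
  Job 3: M1 done at 29, M2 done at 33
Makespan = 33

33


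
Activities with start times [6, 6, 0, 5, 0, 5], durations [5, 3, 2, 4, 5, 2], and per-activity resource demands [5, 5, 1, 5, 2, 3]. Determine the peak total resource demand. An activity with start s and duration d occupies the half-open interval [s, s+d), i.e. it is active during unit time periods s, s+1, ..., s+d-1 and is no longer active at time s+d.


Each activity i is active on [start_i, start_i + duration_i).
Compute total resource usage per time slot:
  t=0: active resources = [1, 2], total = 3
  t=1: active resources = [1, 2], total = 3
  t=2: active resources = [2], total = 2
  t=3: active resources = [2], total = 2
  t=4: active resources = [2], total = 2
  t=5: active resources = [5, 3], total = 8
  t=6: active resources = [5, 5, 5, 3], total = 18
  t=7: active resources = [5, 5, 5], total = 15
  t=8: active resources = [5, 5, 5], total = 15
  t=9: active resources = [5], total = 5
  t=10: active resources = [5], total = 5
Peak resource demand = 18

18


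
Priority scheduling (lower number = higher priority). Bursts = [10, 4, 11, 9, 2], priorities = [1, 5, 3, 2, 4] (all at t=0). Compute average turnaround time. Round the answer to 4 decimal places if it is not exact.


Sort by priority (ascending = highest first):
Order: [(1, 10), (2, 9), (3, 11), (4, 2), (5, 4)]
Completion times:
  Priority 1, burst=10, C=10
  Priority 2, burst=9, C=19
  Priority 3, burst=11, C=30
  Priority 4, burst=2, C=32
  Priority 5, burst=4, C=36
Average turnaround = 127/5 = 25.4

25.4


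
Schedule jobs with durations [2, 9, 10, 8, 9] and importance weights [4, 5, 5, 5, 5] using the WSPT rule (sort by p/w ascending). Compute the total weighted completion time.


Compute p/w ratios and sort ascending (WSPT): [(2, 4), (8, 5), (9, 5), (9, 5), (10, 5)]
Compute weighted completion times:
  Job (p=2,w=4): C=2, w*C=4*2=8
  Job (p=8,w=5): C=10, w*C=5*10=50
  Job (p=9,w=5): C=19, w*C=5*19=95
  Job (p=9,w=5): C=28, w*C=5*28=140
  Job (p=10,w=5): C=38, w*C=5*38=190
Total weighted completion time = 483

483


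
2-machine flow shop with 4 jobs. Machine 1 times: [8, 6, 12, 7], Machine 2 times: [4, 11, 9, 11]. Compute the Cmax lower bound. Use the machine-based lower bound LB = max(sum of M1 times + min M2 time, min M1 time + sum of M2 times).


LB1 = sum(M1 times) + min(M2 times) = 33 + 4 = 37
LB2 = min(M1 times) + sum(M2 times) = 6 + 35 = 41
Lower bound = max(LB1, LB2) = max(37, 41) = 41

41


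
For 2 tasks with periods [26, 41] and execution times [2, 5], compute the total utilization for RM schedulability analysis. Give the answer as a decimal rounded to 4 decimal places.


Compute individual utilizations (exact fractions):
  Task 1: C/T = 2/26 = 1/13 (approx. 0.0769)
  Task 2: C/T = 5/41 (approx. 0.122)
Total utilization U = 1/13 + 5/41 = 106/533
Rounded to 4 decimal places: U = 0.1989
RM (Liu & Layland) bound for 2 tasks = 0.828427; compare with U = 106/533 (approx. 0.198874)
U <= bound, so schedulable by RM sufficient condition.

0.1989


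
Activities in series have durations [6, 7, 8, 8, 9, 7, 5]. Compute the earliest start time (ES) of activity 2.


Activity 2 starts after activities 1 through 1 complete.
Predecessor durations: [6]
ES = 6 = 6

6


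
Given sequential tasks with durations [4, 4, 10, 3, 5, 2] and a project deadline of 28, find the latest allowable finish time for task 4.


LF(activity 4) = deadline - sum of successor durations
Successors: activities 5 through 6 with durations [5, 2]
Sum of successor durations = 7
LF = 28 - 7 = 21

21


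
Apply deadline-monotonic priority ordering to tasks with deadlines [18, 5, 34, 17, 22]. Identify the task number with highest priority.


Sort tasks by relative deadline (ascending):
  Task 2: deadline = 5
  Task 4: deadline = 17
  Task 1: deadline = 18
  Task 5: deadline = 22
  Task 3: deadline = 34
Priority order (highest first): [2, 4, 1, 5, 3]
Highest priority task = 2

2


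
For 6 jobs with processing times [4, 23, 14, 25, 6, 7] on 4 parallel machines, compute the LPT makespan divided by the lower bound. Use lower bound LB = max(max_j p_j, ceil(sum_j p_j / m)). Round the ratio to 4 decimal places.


LPT order: [25, 23, 14, 7, 6, 4]
Machine loads after assignment: [25, 23, 14, 17]
LPT makespan = 25
Lower bound = max(max_job, ceil(total/4)) = max(25, 20) = 25
Ratio = 25 / 25 = 1.0

1.0


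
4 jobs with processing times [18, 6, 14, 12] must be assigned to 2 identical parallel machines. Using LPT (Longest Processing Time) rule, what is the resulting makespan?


Sort jobs in decreasing order (LPT): [18, 14, 12, 6]
Assign each job to the least loaded machine:
  Machine 1: jobs [18, 6], load = 24
  Machine 2: jobs [14, 12], load = 26
Makespan = max load = 26

26


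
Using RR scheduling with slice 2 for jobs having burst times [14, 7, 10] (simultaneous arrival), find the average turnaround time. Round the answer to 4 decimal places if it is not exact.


Time quantum = 2
Execution trace:
  J1 runs 2 units, time = 2
  J2 runs 2 units, time = 4
  J3 runs 2 units, time = 6
  J1 runs 2 units, time = 8
  J2 runs 2 units, time = 10
  J3 runs 2 units, time = 12
  J1 runs 2 units, time = 14
  J2 runs 2 units, time = 16
  J3 runs 2 units, time = 18
  J1 runs 2 units, time = 20
  J2 runs 1 units, time = 21
  J3 runs 2 units, time = 23
  J1 runs 2 units, time = 25
  J3 runs 2 units, time = 27
  J1 runs 2 units, time = 29
  J1 runs 2 units, time = 31
Finish times: [31, 21, 27]
Average turnaround = 79/3 = 26.3333

26.3333


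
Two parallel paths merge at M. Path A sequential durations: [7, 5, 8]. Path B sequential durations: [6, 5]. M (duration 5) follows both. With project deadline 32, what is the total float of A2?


Forward pass: ES(A2) = sum of predecessors on chain A = 7
EF = ES + duration = 7 + 5 = 12
Backward pass: LF(M) = deadline = 32; LS(M) = 32 - 5 = 27
LF(A2) = LS(M) - sum(successors on chain A) = 27 - 8 = 19
LS = LF - duration = 19 - 5 = 14
Total float = LS - ES = 14 - 7 = 7

7


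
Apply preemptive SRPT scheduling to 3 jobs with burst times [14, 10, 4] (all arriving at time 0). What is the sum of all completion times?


Since all jobs arrive at t=0, SRPT equals SPT ordering.
SPT order: [4, 10, 14]
Completion times:
  Job 1: p=4, C=4
  Job 2: p=10, C=14
  Job 3: p=14, C=28
Total completion time = 4 + 14 + 28 = 46

46


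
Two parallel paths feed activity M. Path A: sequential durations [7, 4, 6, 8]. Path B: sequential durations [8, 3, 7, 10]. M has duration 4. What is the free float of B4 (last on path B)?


ES(B4) = sum of predecessors on chain B = 18
EF(B4) = ES + duration = 18 + 10 = 28
Successor of B4 is M. ES(M) = max(sum(A), sum(B)) = max(25, 28) = 28
Free float = ES(successor) - EF(current) = 28 - 28 = 0

0


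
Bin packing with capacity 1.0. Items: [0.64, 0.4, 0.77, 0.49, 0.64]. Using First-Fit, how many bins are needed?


Place items sequentially using First-Fit:
  Item 0.64 -> new Bin 1
  Item 0.4 -> new Bin 2
  Item 0.77 -> new Bin 3
  Item 0.49 -> Bin 2 (now 0.89)
  Item 0.64 -> new Bin 4
Total bins used = 4

4


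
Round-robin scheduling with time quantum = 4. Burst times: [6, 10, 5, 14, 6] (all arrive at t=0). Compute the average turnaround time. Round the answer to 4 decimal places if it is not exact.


Time quantum = 4
Execution trace:
  J1 runs 4 units, time = 4
  J2 runs 4 units, time = 8
  J3 runs 4 units, time = 12
  J4 runs 4 units, time = 16
  J5 runs 4 units, time = 20
  J1 runs 2 units, time = 22
  J2 runs 4 units, time = 26
  J3 runs 1 units, time = 27
  J4 runs 4 units, time = 31
  J5 runs 2 units, time = 33
  J2 runs 2 units, time = 35
  J4 runs 4 units, time = 39
  J4 runs 2 units, time = 41
Finish times: [22, 35, 27, 41, 33]
Average turnaround = 158/5 = 31.6

31.6


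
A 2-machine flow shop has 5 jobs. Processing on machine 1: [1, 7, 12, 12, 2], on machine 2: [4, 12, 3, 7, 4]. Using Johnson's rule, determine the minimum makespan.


Apply Johnson's rule:
  Group 1 (a <= b): [(1, 1, 4), (5, 2, 4), (2, 7, 12)]
  Group 2 (a > b): [(4, 12, 7), (3, 12, 3)]
Optimal job order: [1, 5, 2, 4, 3]
Schedule:
  Job 1: M1 done at 1, M2 done at 5
  Job 5: M1 done at 3, M2 done at 9
  Job 2: M1 done at 10, M2 done at 22
  Job 4: M1 done at 22, M2 done at 29
  Job 3: M1 done at 34, M2 done at 37
Makespan = 37

37


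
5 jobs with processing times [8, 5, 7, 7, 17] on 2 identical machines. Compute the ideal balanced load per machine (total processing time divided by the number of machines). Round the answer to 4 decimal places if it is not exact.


Total processing time = 8 + 5 + 7 + 7 + 17 = 44
Number of machines = 2
Ideal balanced load = 44 / 2 = 22.0

22.0


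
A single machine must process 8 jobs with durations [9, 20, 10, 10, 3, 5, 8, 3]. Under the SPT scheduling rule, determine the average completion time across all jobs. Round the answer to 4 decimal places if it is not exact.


Sort jobs by processing time (SPT order): [3, 3, 5, 8, 9, 10, 10, 20]
Compute completion times sequentially:
  Job 1: processing = 3, completes at 3
  Job 2: processing = 3, completes at 6
  Job 3: processing = 5, completes at 11
  Job 4: processing = 8, completes at 19
  Job 5: processing = 9, completes at 28
  Job 6: processing = 10, completes at 38
  Job 7: processing = 10, completes at 48
  Job 8: processing = 20, completes at 68
Sum of completion times = 221
Average completion time = 221/8 = 27.625

27.625


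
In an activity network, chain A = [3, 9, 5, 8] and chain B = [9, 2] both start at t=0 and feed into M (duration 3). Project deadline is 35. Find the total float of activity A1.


Forward pass: ES(A1) = sum of predecessors on chain A = 0
EF = ES + duration = 0 + 3 = 3
Backward pass: LF(M) = deadline = 35; LS(M) = 35 - 3 = 32
LF(A1) = LS(M) - sum(successors on chain A) = 32 - 22 = 10
LS = LF - duration = 10 - 3 = 7
Total float = LS - ES = 7 - 0 = 7

7


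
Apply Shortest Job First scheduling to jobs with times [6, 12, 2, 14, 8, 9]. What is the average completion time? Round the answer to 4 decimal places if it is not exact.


SJF order (ascending): [2, 6, 8, 9, 12, 14]
Completion times:
  Job 1: burst=2, C=2
  Job 2: burst=6, C=8
  Job 3: burst=8, C=16
  Job 4: burst=9, C=25
  Job 5: burst=12, C=37
  Job 6: burst=14, C=51
Average completion = 139/6 = 23.1667

23.1667


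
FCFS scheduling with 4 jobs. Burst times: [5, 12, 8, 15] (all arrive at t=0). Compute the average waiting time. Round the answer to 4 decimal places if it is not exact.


FCFS order (as given): [5, 12, 8, 15]
Waiting times:
  Job 1: wait = 0
  Job 2: wait = 5
  Job 3: wait = 17
  Job 4: wait = 25
Sum of waiting times = 47
Average waiting time = 47/4 = 11.75

11.75


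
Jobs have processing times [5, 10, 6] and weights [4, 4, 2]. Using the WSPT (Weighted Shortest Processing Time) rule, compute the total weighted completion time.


Compute p/w ratios and sort ascending (WSPT): [(5, 4), (10, 4), (6, 2)]
Compute weighted completion times:
  Job (p=5,w=4): C=5, w*C=4*5=20
  Job (p=10,w=4): C=15, w*C=4*15=60
  Job (p=6,w=2): C=21, w*C=2*21=42
Total weighted completion time = 122

122


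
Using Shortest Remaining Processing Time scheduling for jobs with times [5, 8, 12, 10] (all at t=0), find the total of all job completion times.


Since all jobs arrive at t=0, SRPT equals SPT ordering.
SPT order: [5, 8, 10, 12]
Completion times:
  Job 1: p=5, C=5
  Job 2: p=8, C=13
  Job 3: p=10, C=23
  Job 4: p=12, C=35
Total completion time = 5 + 13 + 23 + 35 = 76

76


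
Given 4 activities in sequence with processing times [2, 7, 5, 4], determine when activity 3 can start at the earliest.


Activity 3 starts after activities 1 through 2 complete.
Predecessor durations: [2, 7]
ES = 2 + 7 = 9

9


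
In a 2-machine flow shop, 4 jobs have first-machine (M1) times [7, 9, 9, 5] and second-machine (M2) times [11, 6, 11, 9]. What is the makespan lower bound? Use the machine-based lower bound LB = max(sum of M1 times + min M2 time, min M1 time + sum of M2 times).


LB1 = sum(M1 times) + min(M2 times) = 30 + 6 = 36
LB2 = min(M1 times) + sum(M2 times) = 5 + 37 = 42
Lower bound = max(LB1, LB2) = max(36, 42) = 42

42


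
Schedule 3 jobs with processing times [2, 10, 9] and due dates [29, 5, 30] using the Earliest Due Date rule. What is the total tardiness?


Sort by due date (EDD order): [(10, 5), (2, 29), (9, 30)]
Compute completion times and tardiness:
  Job 1: p=10, d=5, C=10, tardiness=max(0,10-5)=5
  Job 2: p=2, d=29, C=12, tardiness=max(0,12-29)=0
  Job 3: p=9, d=30, C=21, tardiness=max(0,21-30)=0
Total tardiness = 5

5


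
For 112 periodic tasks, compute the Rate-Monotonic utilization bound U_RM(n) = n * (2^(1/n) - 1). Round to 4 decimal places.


Compute 2^(1/112) = 1.0062080044
Subtract 1: 1.0062080044 - 1 = 0.0062080044
Multiply by n: 112 * 0.0062080044 = 0.6952964928
Round to 4 dp: 0.6953

0.6953


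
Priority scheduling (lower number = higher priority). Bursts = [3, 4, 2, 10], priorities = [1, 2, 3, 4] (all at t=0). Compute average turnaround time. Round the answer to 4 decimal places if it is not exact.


Sort by priority (ascending = highest first):
Order: [(1, 3), (2, 4), (3, 2), (4, 10)]
Completion times:
  Priority 1, burst=3, C=3
  Priority 2, burst=4, C=7
  Priority 3, burst=2, C=9
  Priority 4, burst=10, C=19
Average turnaround = 38/4 = 9.5

9.5


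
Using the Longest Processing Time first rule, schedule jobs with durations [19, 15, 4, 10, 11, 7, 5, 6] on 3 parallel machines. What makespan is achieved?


Sort jobs in decreasing order (LPT): [19, 15, 11, 10, 7, 6, 5, 4]
Assign each job to the least loaded machine:
  Machine 1: jobs [19, 6], load = 25
  Machine 2: jobs [15, 7, 4], load = 26
  Machine 3: jobs [11, 10, 5], load = 26
Makespan = max load = 26

26


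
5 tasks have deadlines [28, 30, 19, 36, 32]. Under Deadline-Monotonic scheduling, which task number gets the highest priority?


Sort tasks by relative deadline (ascending):
  Task 3: deadline = 19
  Task 1: deadline = 28
  Task 2: deadline = 30
  Task 5: deadline = 32
  Task 4: deadline = 36
Priority order (highest first): [3, 1, 2, 5, 4]
Highest priority task = 3

3


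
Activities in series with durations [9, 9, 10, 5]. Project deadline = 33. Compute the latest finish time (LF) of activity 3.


LF(activity 3) = deadline - sum of successor durations
Successors: activities 4 through 4 with durations [5]
Sum of successor durations = 5
LF = 33 - 5 = 28

28


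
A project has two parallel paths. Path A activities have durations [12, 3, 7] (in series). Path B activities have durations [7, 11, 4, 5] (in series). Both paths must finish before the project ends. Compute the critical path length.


Path A total = 12 + 3 + 7 = 22
Path B total = 7 + 11 + 4 + 5 = 27
Critical path = longest path = max(22, 27) = 27

27


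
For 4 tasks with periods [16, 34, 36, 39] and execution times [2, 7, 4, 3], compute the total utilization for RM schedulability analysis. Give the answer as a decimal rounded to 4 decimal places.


Compute individual utilizations (exact fractions):
  Task 1: C/T = 2/16 = 1/8 (approx. 0.125)
  Task 2: C/T = 7/34 (approx. 0.2059)
  Task 3: C/T = 4/36 = 1/9 (approx. 0.1111)
  Task 4: C/T = 3/39 = 1/13 (approx. 0.0769)
Total utilization U = 1/8 + 7/34 + 1/9 + 1/13 = 8257/15912
Rounded to 4 decimal places: U = 0.5189
RM (Liu & Layland) bound for 4 tasks = 0.756828; compare with U = 8257/15912 (approx. 0.518917)
U <= bound, so schedulable by RM sufficient condition.

0.5189


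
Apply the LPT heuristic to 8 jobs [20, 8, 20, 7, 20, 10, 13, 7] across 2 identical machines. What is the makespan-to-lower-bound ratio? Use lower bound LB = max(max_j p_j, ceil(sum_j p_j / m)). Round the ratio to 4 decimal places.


LPT order: [20, 20, 20, 13, 10, 8, 7, 7]
Machine loads after assignment: [55, 50]
LPT makespan = 55
Lower bound = max(max_job, ceil(total/2)) = max(20, 53) = 53
Ratio = 55 / 53 = 1.0377

1.0377


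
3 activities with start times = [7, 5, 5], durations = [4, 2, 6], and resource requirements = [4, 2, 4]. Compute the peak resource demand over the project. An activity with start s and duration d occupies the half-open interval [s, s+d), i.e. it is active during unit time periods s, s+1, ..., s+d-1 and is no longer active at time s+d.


Each activity i is active on [start_i, start_i + duration_i).
Compute total resource usage per time slot:
  t=0: active resources = [], total = 0
  t=1: active resources = [], total = 0
  t=2: active resources = [], total = 0
  t=3: active resources = [], total = 0
  t=4: active resources = [], total = 0
  t=5: active resources = [2, 4], total = 6
  t=6: active resources = [2, 4], total = 6
  t=7: active resources = [4, 4], total = 8
  t=8: active resources = [4, 4], total = 8
  t=9: active resources = [4, 4], total = 8
  t=10: active resources = [4, 4], total = 8
Peak resource demand = 8

8


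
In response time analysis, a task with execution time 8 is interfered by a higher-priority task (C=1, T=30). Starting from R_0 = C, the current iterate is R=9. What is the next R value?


R_next = C + ceil(R_prev / T_hp) * C_hp
ceil(9 / 30) = ceil(0.3) = 1
Interference = 1 * 1 = 1
R_next = 8 + 1 = 9
R_next = R_prev, so the iteration has converged (response time = 9).

9


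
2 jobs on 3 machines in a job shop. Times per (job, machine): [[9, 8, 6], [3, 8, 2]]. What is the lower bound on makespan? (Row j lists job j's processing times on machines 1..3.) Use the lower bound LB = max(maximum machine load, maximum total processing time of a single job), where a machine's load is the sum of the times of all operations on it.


Machine loads:
  Machine 1: 9 + 3 = 12
  Machine 2: 8 + 8 = 16
  Machine 3: 6 + 2 = 8
Max machine load = 16
Job totals:
  Job 1: 23
  Job 2: 13
Max job total = 23
Lower bound = max(16, 23) = 23

23


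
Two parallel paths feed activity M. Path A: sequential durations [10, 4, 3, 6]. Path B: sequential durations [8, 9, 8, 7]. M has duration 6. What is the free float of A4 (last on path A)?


ES(A4) = sum of predecessors on chain A = 17
EF(A4) = ES + duration = 17 + 6 = 23
Successor of A4 is M. ES(M) = max(sum(A), sum(B)) = max(23, 32) = 32
Free float = ES(successor) - EF(current) = 32 - 23 = 9

9


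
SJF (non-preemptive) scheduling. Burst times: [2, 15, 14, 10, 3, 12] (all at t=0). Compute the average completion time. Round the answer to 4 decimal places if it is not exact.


SJF order (ascending): [2, 3, 10, 12, 14, 15]
Completion times:
  Job 1: burst=2, C=2
  Job 2: burst=3, C=5
  Job 3: burst=10, C=15
  Job 4: burst=12, C=27
  Job 5: burst=14, C=41
  Job 6: burst=15, C=56
Average completion = 146/6 = 24.3333

24.3333
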